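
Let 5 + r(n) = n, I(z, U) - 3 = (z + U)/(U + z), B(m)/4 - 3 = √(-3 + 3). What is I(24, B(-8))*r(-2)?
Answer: -28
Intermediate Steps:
B(m) = 12 (B(m) = 12 + 4*√(-3 + 3) = 12 + 4*√0 = 12 + 4*0 = 12 + 0 = 12)
I(z, U) = 4 (I(z, U) = 3 + (z + U)/(U + z) = 3 + (U + z)/(U + z) = 3 + 1 = 4)
r(n) = -5 + n
I(24, B(-8))*r(-2) = 4*(-5 - 2) = 4*(-7) = -28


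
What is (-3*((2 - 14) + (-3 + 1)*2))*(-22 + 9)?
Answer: -624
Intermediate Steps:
(-3*((2 - 14) + (-3 + 1)*2))*(-22 + 9) = -3*(-12 - 2*2)*(-13) = -3*(-12 - 4)*(-13) = -3*(-16)*(-13) = 48*(-13) = -624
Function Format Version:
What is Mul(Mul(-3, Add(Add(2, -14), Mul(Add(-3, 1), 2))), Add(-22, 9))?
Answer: -624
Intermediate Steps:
Mul(Mul(-3, Add(Add(2, -14), Mul(Add(-3, 1), 2))), Add(-22, 9)) = Mul(Mul(-3, Add(-12, Mul(-2, 2))), -13) = Mul(Mul(-3, Add(-12, -4)), -13) = Mul(Mul(-3, -16), -13) = Mul(48, -13) = -624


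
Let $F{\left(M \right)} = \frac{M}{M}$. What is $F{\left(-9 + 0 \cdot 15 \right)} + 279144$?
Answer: $279145$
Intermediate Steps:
$F{\left(M \right)} = 1$
$F{\left(-9 + 0 \cdot 15 \right)} + 279144 = 1 + 279144 = 279145$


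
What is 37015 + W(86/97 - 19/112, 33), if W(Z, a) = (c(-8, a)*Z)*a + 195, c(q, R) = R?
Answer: 412731661/10864 ≈ 37991.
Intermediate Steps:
W(Z, a) = 195 + Z*a² (W(Z, a) = (a*Z)*a + 195 = (Z*a)*a + 195 = Z*a² + 195 = 195 + Z*a²)
37015 + W(86/97 - 19/112, 33) = 37015 + (195 + (86/97 - 19/112)*33²) = 37015 + (195 + (86*(1/97) - 19*1/112)*1089) = 37015 + (195 + (86/97 - 19/112)*1089) = 37015 + (195 + (7789/10864)*1089) = 37015 + (195 + 8482221/10864) = 37015 + 10600701/10864 = 412731661/10864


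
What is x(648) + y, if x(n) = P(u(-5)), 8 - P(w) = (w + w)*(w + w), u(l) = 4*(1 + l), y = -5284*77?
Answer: -407884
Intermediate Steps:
y = -406868
u(l) = 4 + 4*l
P(w) = 8 - 4*w² (P(w) = 8 - (w + w)*(w + w) = 8 - 2*w*2*w = 8 - 4*w²)
x(n) = -1016 (x(n) = 8 - 4*(4 + 4*(-5))² = 8 - 4*(4 - 20)² = 8 - 4*(-16)² = 8 - 4*256 = 8 - 1024 = -1016)
x(648) + y = -1016 - 406868 = -407884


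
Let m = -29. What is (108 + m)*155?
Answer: 12245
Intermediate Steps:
(108 + m)*155 = (108 - 29)*155 = 79*155 = 12245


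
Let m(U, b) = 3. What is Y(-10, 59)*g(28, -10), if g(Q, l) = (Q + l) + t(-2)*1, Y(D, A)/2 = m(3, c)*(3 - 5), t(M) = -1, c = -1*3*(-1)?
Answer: -204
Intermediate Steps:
c = 3 (c = -3*(-1) = 3)
Y(D, A) = -12 (Y(D, A) = 2*(3*(3 - 5)) = 2*(3*(-2)) = 2*(-6) = -12)
g(Q, l) = -1 + Q + l (g(Q, l) = (Q + l) - 1*1 = (Q + l) - 1 = -1 + Q + l)
Y(-10, 59)*g(28, -10) = -12*(-1 + 28 - 10) = -12*17 = -204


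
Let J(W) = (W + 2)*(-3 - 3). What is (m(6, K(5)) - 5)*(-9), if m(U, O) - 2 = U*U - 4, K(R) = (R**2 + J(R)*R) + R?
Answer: -261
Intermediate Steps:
J(W) = -12 - 6*W (J(W) = (2 + W)*(-6) = -12 - 6*W)
K(R) = R + R**2 + R*(-12 - 6*R) (K(R) = (R**2 + (-12 - 6*R)*R) + R = (R**2 + R*(-12 - 6*R)) + R = R + R**2 + R*(-12 - 6*R))
m(U, O) = -2 + U**2 (m(U, O) = 2 + (U*U - 4) = 2 + (U**2 - 4) = 2 + (-4 + U**2) = -2 + U**2)
(m(6, K(5)) - 5)*(-9) = ((-2 + 6**2) - 5)*(-9) = ((-2 + 36) - 5)*(-9) = (34 - 5)*(-9) = 29*(-9) = -261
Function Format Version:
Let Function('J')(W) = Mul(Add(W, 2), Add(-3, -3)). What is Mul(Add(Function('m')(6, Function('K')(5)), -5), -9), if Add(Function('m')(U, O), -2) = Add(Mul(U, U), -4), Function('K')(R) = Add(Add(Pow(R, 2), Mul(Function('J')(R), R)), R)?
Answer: -261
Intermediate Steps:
Function('J')(W) = Add(-12, Mul(-6, W)) (Function('J')(W) = Mul(Add(2, W), -6) = Add(-12, Mul(-6, W)))
Function('K')(R) = Add(R, Pow(R, 2), Mul(R, Add(-12, Mul(-6, R)))) (Function('K')(R) = Add(Add(Pow(R, 2), Mul(Add(-12, Mul(-6, R)), R)), R) = Add(Add(Pow(R, 2), Mul(R, Add(-12, Mul(-6, R)))), R) = Add(R, Pow(R, 2), Mul(R, Add(-12, Mul(-6, R)))))
Function('m')(U, O) = Add(-2, Pow(U, 2)) (Function('m')(U, O) = Add(2, Add(Mul(U, U), -4)) = Add(2, Add(Pow(U, 2), -4)) = Add(2, Add(-4, Pow(U, 2))) = Add(-2, Pow(U, 2)))
Mul(Add(Function('m')(6, Function('K')(5)), -5), -9) = Mul(Add(Add(-2, Pow(6, 2)), -5), -9) = Mul(Add(Add(-2, 36), -5), -9) = Mul(Add(34, -5), -9) = Mul(29, -9) = -261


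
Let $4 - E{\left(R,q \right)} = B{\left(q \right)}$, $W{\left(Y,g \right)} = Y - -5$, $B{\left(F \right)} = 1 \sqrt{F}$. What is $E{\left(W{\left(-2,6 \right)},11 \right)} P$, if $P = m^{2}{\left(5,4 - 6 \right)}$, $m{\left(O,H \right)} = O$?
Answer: $100 - 25 \sqrt{11} \approx 17.084$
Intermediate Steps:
$B{\left(F \right)} = \sqrt{F}$
$W{\left(Y,g \right)} = 5 + Y$ ($W{\left(Y,g \right)} = Y + 5 = 5 + Y$)
$E{\left(R,q \right)} = 4 - \sqrt{q}$
$P = 25$ ($P = 5^{2} = 25$)
$E{\left(W{\left(-2,6 \right)},11 \right)} P = \left(4 - \sqrt{11}\right) 25 = 100 - 25 \sqrt{11}$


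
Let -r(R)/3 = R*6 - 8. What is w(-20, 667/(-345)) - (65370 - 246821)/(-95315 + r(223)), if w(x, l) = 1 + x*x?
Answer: 39639854/99305 ≈ 399.17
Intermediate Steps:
r(R) = 24 - 18*R (r(R) = -3*(R*6 - 8) = -3*(6*R - 8) = -3*(-8 + 6*R) = 24 - 18*R)
w(x, l) = 1 + x²
w(-20, 667/(-345)) - (65370 - 246821)/(-95315 + r(223)) = (1 + (-20)²) - (65370 - 246821)/(-95315 + (24 - 18*223)) = (1 + 400) - (-181451)/(-95315 + (24 - 4014)) = 401 - (-181451)/(-95315 - 3990) = 401 - (-181451)/(-99305) = 401 - (-181451)*(-1)/99305 = 401 - 1*181451/99305 = 401 - 181451/99305 = 39639854/99305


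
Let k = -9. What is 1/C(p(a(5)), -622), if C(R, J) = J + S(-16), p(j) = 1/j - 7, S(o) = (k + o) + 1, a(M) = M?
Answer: -1/646 ≈ -0.0015480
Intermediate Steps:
S(o) = -8 + o (S(o) = (-9 + o) + 1 = -8 + o)
p(j) = -7 + 1/j
C(R, J) = -24 + J (C(R, J) = J + (-8 - 16) = J - 24 = -24 + J)
1/C(p(a(5)), -622) = 1/(-24 - 622) = 1/(-646) = -1/646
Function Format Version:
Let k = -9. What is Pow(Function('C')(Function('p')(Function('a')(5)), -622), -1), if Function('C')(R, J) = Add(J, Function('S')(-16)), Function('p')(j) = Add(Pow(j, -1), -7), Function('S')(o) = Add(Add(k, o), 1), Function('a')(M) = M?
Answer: Rational(-1, 646) ≈ -0.0015480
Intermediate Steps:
Function('S')(o) = Add(-8, o) (Function('S')(o) = Add(Add(-9, o), 1) = Add(-8, o))
Function('p')(j) = Add(-7, Pow(j, -1))
Function('C')(R, J) = Add(-24, J) (Function('C')(R, J) = Add(J, Add(-8, -16)) = Add(J, -24) = Add(-24, J))
Pow(Function('C')(Function('p')(Function('a')(5)), -622), -1) = Pow(Add(-24, -622), -1) = Pow(-646, -1) = Rational(-1, 646)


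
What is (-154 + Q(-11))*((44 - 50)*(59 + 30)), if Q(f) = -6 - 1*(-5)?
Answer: 82770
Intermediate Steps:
Q(f) = -1 (Q(f) = -6 + 5 = -1)
(-154 + Q(-11))*((44 - 50)*(59 + 30)) = (-154 - 1)*((44 - 50)*(59 + 30)) = -(-930)*89 = -155*(-534) = 82770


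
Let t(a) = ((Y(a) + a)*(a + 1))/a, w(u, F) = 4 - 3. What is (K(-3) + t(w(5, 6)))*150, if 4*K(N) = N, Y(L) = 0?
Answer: 375/2 ≈ 187.50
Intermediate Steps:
w(u, F) = 1
K(N) = N/4
t(a) = 1 + a (t(a) = ((0 + a)*(a + 1))/a = (a*(1 + a))/a = 1 + a)
(K(-3) + t(w(5, 6)))*150 = ((1/4)*(-3) + (1 + 1))*150 = (-3/4 + 2)*150 = (5/4)*150 = 375/2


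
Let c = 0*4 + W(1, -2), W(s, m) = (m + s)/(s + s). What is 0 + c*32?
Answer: -16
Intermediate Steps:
W(s, m) = (m + s)/(2*s) (W(s, m) = (m + s)/((2*s)) = (m + s)*(1/(2*s)) = (m + s)/(2*s))
c = -½ (c = 0*4 + (½)*(-2 + 1)/1 = 0 + (½)*1*(-1) = 0 - ½ = -½ ≈ -0.50000)
0 + c*32 = 0 - ½*32 = 0 - 16 = -16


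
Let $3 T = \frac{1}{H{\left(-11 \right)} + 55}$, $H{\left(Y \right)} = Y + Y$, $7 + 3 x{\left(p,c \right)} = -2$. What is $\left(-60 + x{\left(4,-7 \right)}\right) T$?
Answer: $- \frac{7}{11} \approx -0.63636$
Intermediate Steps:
$x{\left(p,c \right)} = -3$ ($x{\left(p,c \right)} = - \frac{7}{3} + \frac{1}{3} \left(-2\right) = - \frac{7}{3} - \frac{2}{3} = -3$)
$H{\left(Y \right)} = 2 Y$
$T = \frac{1}{99}$ ($T = \frac{1}{3 \left(2 \left(-11\right) + 55\right)} = \frac{1}{3 \left(-22 + 55\right)} = \frac{1}{3 \cdot 33} = \frac{1}{3} \cdot \frac{1}{33} = \frac{1}{99} \approx 0.010101$)
$\left(-60 + x{\left(4,-7 \right)}\right) T = \left(-60 - 3\right) \frac{1}{99} = \left(-63\right) \frac{1}{99} = - \frac{7}{11}$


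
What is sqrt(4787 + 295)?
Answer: 11*sqrt(42) ≈ 71.288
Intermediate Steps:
sqrt(4787 + 295) = sqrt(5082) = 11*sqrt(42)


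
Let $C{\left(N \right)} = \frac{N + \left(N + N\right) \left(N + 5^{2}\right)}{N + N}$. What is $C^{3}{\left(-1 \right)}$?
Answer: $\frac{117649}{8} \approx 14706.0$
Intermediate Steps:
$C{\left(N \right)} = \frac{N + 2 N \left(25 + N\right)}{2 N}$ ($C{\left(N \right)} = \frac{N + 2 N \left(N + 25\right)}{2 N} = \left(N + 2 N \left(25 + N\right)\right) \frac{1}{2 N} = \frac{N + 2 N \left(25 + N\right)}{2 N}$)
$C^{3}{\left(-1 \right)} = \left(\frac{51}{2} - 1\right)^{3} = \left(\frac{49}{2}\right)^{3} = \frac{117649}{8}$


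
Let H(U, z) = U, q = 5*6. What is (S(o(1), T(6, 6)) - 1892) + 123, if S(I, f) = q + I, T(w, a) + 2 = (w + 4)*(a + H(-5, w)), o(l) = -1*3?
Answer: -1742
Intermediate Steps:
q = 30
o(l) = -3
T(w, a) = -2 + (-5 + a)*(4 + w) (T(w, a) = -2 + (w + 4)*(a - 5) = -2 + (4 + w)*(-5 + a) = -2 + (-5 + a)*(4 + w))
S(I, f) = 30 + I
(S(o(1), T(6, 6)) - 1892) + 123 = ((30 - 3) - 1892) + 123 = (27 - 1892) + 123 = -1865 + 123 = -1742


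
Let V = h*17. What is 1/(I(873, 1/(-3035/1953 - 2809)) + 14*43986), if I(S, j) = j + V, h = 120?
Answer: 5489012/3391353128175 ≈ 1.6185e-6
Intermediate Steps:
V = 2040 (V = 120*17 = 2040)
I(S, j) = 2040 + j (I(S, j) = j + 2040 = 2040 + j)
1/(I(873, 1/(-3035/1953 - 2809)) + 14*43986) = 1/((2040 + 1/(-3035/1953 - 2809)) + 14*43986) = 1/((2040 + 1/(-3035*1/1953 - 2809)) + 615804) = 1/((2040 + 1/(-3035/1953 - 2809)) + 615804) = 1/((2040 + 1/(-5489012/1953)) + 615804) = 1/((2040 - 1953/5489012) + 615804) = 1/(11197582527/5489012 + 615804) = 1/(3391353128175/5489012) = 5489012/3391353128175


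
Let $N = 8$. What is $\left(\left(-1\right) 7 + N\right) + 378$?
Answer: $379$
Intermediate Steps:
$\left(\left(-1\right) 7 + N\right) + 378 = \left(\left(-1\right) 7 + 8\right) + 378 = \left(-7 + 8\right) + 378 = 1 + 378 = 379$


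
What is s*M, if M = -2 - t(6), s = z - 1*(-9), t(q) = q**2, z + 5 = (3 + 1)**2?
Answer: -760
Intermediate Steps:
z = 11 (z = -5 + (3 + 1)**2 = -5 + 4**2 = -5 + 16 = 11)
s = 20 (s = 11 - 1*(-9) = 11 + 9 = 20)
M = -38 (M = -2 - 1*6**2 = -2 - 1*36 = -2 - 36 = -38)
s*M = 20*(-38) = -760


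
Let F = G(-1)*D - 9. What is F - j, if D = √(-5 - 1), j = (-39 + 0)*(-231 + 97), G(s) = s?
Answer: -5235 - I*√6 ≈ -5235.0 - 2.4495*I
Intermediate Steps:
j = 5226 (j = -39*(-134) = 5226)
D = I*√6 (D = √(-6) = I*√6 ≈ 2.4495*I)
F = -9 - I*√6 (F = -I*√6 - 9 = -9 - I*√6 ≈ -9.0 - 2.4495*I)
F - j = (-9 - I*√6) - 1*5226 = (-9 - I*√6) - 5226 = -5235 - I*√6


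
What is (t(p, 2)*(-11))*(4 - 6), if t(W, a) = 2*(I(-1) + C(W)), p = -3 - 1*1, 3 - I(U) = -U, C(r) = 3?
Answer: 220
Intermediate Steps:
I(U) = 3 + U (I(U) = 3 - (-1)*U = 3 + U)
p = -4 (p = -3 - 1 = -4)
t(W, a) = 10 (t(W, a) = 2*((3 - 1) + 3) = 2*(2 + 3) = 2*5 = 10)
(t(p, 2)*(-11))*(4 - 6) = (10*(-11))*(4 - 6) = -110*(-2) = 220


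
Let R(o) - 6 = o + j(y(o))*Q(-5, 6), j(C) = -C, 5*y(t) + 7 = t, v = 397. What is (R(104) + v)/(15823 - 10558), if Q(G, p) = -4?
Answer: 2923/26325 ≈ 0.11104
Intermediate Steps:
y(t) = -7/5 + t/5
R(o) = 2/5 + 9*o/5 (R(o) = 6 + (o - (-7/5 + o/5)*(-4)) = 6 + (o + (7/5 - o/5)*(-4)) = 6 + (o + (-28/5 + 4*o/5)) = 6 + (-28/5 + 9*o/5) = 2/5 + 9*o/5)
(R(104) + v)/(15823 - 10558) = ((2/5 + (9/5)*104) + 397)/(15823 - 10558) = ((2/5 + 936/5) + 397)/5265 = (938/5 + 397)*(1/5265) = (2923/5)*(1/5265) = 2923/26325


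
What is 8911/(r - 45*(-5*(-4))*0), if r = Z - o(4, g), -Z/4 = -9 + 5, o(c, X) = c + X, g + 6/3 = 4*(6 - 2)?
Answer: -8911/2 ≈ -4455.5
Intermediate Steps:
g = 14 (g = -2 + 4*(6 - 2) = -2 + 4*4 = -2 + 16 = 14)
o(c, X) = X + c
Z = 16 (Z = -4*(-9 + 5) = -4*(-4) = 16)
r = -2 (r = 16 - (14 + 4) = 16 - 1*18 = 16 - 18 = -2)
8911/(r - 45*(-5*(-4))*0) = 8911/(-2 - 45*(-5*(-4))*0) = 8911/(-2 - 900*0) = 8911/(-2 - 45*0) = 8911/(-2 + 0) = 8911/(-2) = 8911*(-½) = -8911/2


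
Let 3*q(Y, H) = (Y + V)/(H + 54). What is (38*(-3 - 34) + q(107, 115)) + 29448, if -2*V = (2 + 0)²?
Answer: 4739133/169 ≈ 28042.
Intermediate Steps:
V = -2 (V = -(2 + 0)²/2 = -½*2² = -½*4 = -2)
q(Y, H) = (-2 + Y)/(3*(54 + H)) (q(Y, H) = ((Y - 2)/(H + 54))/3 = ((-2 + Y)/(54 + H))/3 = (-2 + Y)/(3*(54 + H)))
(38*(-3 - 34) + q(107, 115)) + 29448 = (38*(-3 - 34) + (-2 + 107)/(3*(54 + 115))) + 29448 = (38*(-37) + (⅓)*105/169) + 29448 = (-1406 + (⅓)*(1/169)*105) + 29448 = (-1406 + 35/169) + 29448 = -237579/169 + 29448 = 4739133/169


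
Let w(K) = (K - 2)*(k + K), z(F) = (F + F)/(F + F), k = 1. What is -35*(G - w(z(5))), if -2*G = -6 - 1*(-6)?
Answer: -70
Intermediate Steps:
z(F) = 1 (z(F) = (2*F)/((2*F)) = (2*F)*(1/(2*F)) = 1)
w(K) = (1 + K)*(-2 + K) (w(K) = (K - 2)*(1 + K) = (-2 + K)*(1 + K) = (1 + K)*(-2 + K))
G = 0 (G = -(-6 - 1*(-6))/2 = -(-6 + 6)/2 = -½*0 = 0)
-35*(G - w(z(5))) = -35*(0 - (-2 + 1² - 1*1)) = -35*(0 - (-2 + 1 - 1)) = -35*(0 - 1*(-2)) = -35*(0 + 2) = -35*2 = -70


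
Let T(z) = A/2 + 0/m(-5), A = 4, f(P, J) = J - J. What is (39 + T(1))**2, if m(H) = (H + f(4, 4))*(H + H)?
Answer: 1681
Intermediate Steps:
f(P, J) = 0
m(H) = 2*H**2 (m(H) = (H + 0)*(H + H) = H*(2*H) = 2*H**2)
T(z) = 2 (T(z) = 4/2 + 0/((2*(-5)**2)) = 4*(1/2) + 0/((2*25)) = 2 + 0/50 = 2 + 0*(1/50) = 2 + 0 = 2)
(39 + T(1))**2 = (39 + 2)**2 = 41**2 = 1681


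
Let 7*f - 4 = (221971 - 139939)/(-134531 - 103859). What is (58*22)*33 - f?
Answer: 5019000808/119195 ≈ 42108.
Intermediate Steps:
f = 62252/119195 (f = 4/7 + ((221971 - 139939)/(-134531 - 103859))/7 = 4/7 + (82032/(-238390))/7 = 4/7 + (82032*(-1/238390))/7 = 4/7 + (⅐)*(-41016/119195) = 4/7 - 41016/834365 = 62252/119195 ≈ 0.52227)
(58*22)*33 - f = (58*22)*33 - 1*62252/119195 = 1276*33 - 62252/119195 = 42108 - 62252/119195 = 5019000808/119195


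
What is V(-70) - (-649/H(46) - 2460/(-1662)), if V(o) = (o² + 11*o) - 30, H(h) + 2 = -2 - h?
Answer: 56584727/13850 ≈ 4085.5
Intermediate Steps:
H(h) = -4 - h (H(h) = -2 + (-2 - h) = -4 - h)
V(o) = -30 + o² + 11*o
V(-70) - (-649/H(46) - 2460/(-1662)) = (-30 + (-70)² + 11*(-70)) - (-649/(-4 - 1*46) - 2460/(-1662)) = (-30 + 4900 - 770) - (-649/(-4 - 46) - 2460*(-1/1662)) = 4100 - (-649/(-50) + 410/277) = 4100 - (-649*(-1/50) + 410/277) = 4100 - (649/50 + 410/277) = 4100 - 1*200273/13850 = 4100 - 200273/13850 = 56584727/13850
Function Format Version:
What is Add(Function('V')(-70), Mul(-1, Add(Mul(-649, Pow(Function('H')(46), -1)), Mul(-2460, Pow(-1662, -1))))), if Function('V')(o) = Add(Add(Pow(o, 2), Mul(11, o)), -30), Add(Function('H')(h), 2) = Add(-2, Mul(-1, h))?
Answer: Rational(56584727, 13850) ≈ 4085.5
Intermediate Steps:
Function('H')(h) = Add(-4, Mul(-1, h)) (Function('H')(h) = Add(-2, Add(-2, Mul(-1, h))) = Add(-4, Mul(-1, h)))
Function('V')(o) = Add(-30, Pow(o, 2), Mul(11, o))
Add(Function('V')(-70), Mul(-1, Add(Mul(-649, Pow(Function('H')(46), -1)), Mul(-2460, Pow(-1662, -1))))) = Add(Add(-30, Pow(-70, 2), Mul(11, -70)), Mul(-1, Add(Mul(-649, Pow(Add(-4, Mul(-1, 46)), -1)), Mul(-2460, Pow(-1662, -1))))) = Add(Add(-30, 4900, -770), Mul(-1, Add(Mul(-649, Pow(Add(-4, -46), -1)), Mul(-2460, Rational(-1, 1662))))) = Add(4100, Mul(-1, Add(Mul(-649, Pow(-50, -1)), Rational(410, 277)))) = Add(4100, Mul(-1, Add(Mul(-649, Rational(-1, 50)), Rational(410, 277)))) = Add(4100, Mul(-1, Add(Rational(649, 50), Rational(410, 277)))) = Add(4100, Mul(-1, Rational(200273, 13850))) = Add(4100, Rational(-200273, 13850)) = Rational(56584727, 13850)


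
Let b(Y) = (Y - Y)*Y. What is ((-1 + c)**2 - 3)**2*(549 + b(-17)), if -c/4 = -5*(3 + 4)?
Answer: 204878633076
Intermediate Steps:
c = 140 (c = -(-20)*(3 + 4) = -(-20)*7 = -4*(-35) = 140)
b(Y) = 0 (b(Y) = 0*Y = 0)
((-1 + c)**2 - 3)**2*(549 + b(-17)) = ((-1 + 140)**2 - 3)**2*(549 + 0) = (139**2 - 3)**2*549 = (19321 - 3)**2*549 = 19318**2*549 = 373185124*549 = 204878633076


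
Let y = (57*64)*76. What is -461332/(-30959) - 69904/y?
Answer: 7858701025/536457552 ≈ 14.649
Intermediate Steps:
y = 277248 (y = 3648*76 = 277248)
-461332/(-30959) - 69904/y = -461332/(-30959) - 69904/277248 = -461332*(-1/30959) - 69904*1/277248 = 461332/30959 - 4369/17328 = 7858701025/536457552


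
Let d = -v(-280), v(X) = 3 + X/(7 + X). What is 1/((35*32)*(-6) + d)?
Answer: -39/262237 ≈ -0.00014872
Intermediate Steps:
d = -157/39 (d = -(21 + 4*(-280))/(7 - 280) = -(21 - 1120)/(-273) = -(-1)*(-1099)/273 = -1*157/39 = -157/39 ≈ -4.0256)
1/((35*32)*(-6) + d) = 1/((35*32)*(-6) - 157/39) = 1/(1120*(-6) - 157/39) = 1/(-6720 - 157/39) = 1/(-262237/39) = -39/262237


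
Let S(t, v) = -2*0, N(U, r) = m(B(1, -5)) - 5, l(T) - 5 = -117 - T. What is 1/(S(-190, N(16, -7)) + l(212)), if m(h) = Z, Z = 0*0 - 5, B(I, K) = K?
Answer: -1/324 ≈ -0.0030864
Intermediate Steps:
l(T) = -112 - T (l(T) = 5 + (-117 - T) = -112 - T)
Z = -5 (Z = 0 - 5 = -5)
m(h) = -5
N(U, r) = -10 (N(U, r) = -5 - 5 = -10)
S(t, v) = 0
1/(S(-190, N(16, -7)) + l(212)) = 1/(0 + (-112 - 1*212)) = 1/(0 + (-112 - 212)) = 1/(0 - 324) = 1/(-324) = -1/324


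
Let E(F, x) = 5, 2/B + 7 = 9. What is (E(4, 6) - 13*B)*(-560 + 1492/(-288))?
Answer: 40693/9 ≈ 4521.4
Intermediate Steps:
B = 1 (B = 2/(-7 + 9) = 2/2 = 2*(1/2) = 1)
(E(4, 6) - 13*B)*(-560 + 1492/(-288)) = (5 - 13*1)*(-560 + 1492/(-288)) = (5 - 13)*(-560 + 1492*(-1/288)) = -8*(-560 - 373/72) = -8*(-40693/72) = 40693/9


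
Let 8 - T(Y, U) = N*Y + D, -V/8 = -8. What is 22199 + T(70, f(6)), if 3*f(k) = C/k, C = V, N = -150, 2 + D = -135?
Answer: 32844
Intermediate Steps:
D = -137 (D = -2 - 135 = -137)
V = 64 (V = -8*(-8) = 64)
C = 64
f(k) = 64/(3*k) (f(k) = (64/k)/3 = 64/(3*k))
T(Y, U) = 145 + 150*Y (T(Y, U) = 8 - (-150*Y - 137) = 8 - (-137 - 150*Y) = 8 + (137 + 150*Y) = 145 + 150*Y)
22199 + T(70, f(6)) = 22199 + (145 + 150*70) = 22199 + (145 + 10500) = 22199 + 10645 = 32844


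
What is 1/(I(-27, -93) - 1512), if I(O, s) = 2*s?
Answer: -1/1698 ≈ -0.00058893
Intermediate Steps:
1/(I(-27, -93) - 1512) = 1/(2*(-93) - 1512) = 1/(-186 - 1512) = 1/(-1698) = -1/1698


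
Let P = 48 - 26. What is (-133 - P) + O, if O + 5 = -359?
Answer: -519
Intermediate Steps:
O = -364 (O = -5 - 359 = -364)
P = 22
(-133 - P) + O = (-133 - 1*22) - 364 = (-133 - 22) - 364 = -155 - 364 = -519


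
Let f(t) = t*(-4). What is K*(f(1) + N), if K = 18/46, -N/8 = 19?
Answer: -1404/23 ≈ -61.043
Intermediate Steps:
N = -152 (N = -8*19 = -152)
K = 9/23 (K = 18*(1/46) = 9/23 ≈ 0.39130)
f(t) = -4*t
K*(f(1) + N) = 9*(-4*1 - 152)/23 = 9*(-4 - 152)/23 = (9/23)*(-156) = -1404/23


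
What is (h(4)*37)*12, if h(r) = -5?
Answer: -2220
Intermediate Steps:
(h(4)*37)*12 = -5*37*12 = -185*12 = -2220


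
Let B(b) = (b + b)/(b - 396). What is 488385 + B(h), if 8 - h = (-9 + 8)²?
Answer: 189981751/389 ≈ 4.8839e+5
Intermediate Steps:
h = 7 (h = 8 - (-9 + 8)² = 8 - 1*(-1)² = 8 - 1*1 = 8 - 1 = 7)
B(b) = 2*b/(-396 + b) (B(b) = (2*b)/(-396 + b) = 2*b/(-396 + b))
488385 + B(h) = 488385 + 2*7/(-396 + 7) = 488385 + 2*7/(-389) = 488385 + 2*7*(-1/389) = 488385 - 14/389 = 189981751/389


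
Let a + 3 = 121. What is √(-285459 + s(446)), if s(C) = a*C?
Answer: I*√232831 ≈ 482.53*I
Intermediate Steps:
a = 118 (a = -3 + 121 = 118)
s(C) = 118*C
√(-285459 + s(446)) = √(-285459 + 118*446) = √(-285459 + 52628) = √(-232831) = I*√232831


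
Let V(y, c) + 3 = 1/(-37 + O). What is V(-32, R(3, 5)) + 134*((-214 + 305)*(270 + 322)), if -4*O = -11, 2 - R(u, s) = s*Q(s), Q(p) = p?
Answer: 988981761/137 ≈ 7.2188e+6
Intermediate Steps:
R(u, s) = 2 - s² (R(u, s) = 2 - s*s = 2 - s²)
O = 11/4 (O = -¼*(-11) = 11/4 ≈ 2.7500)
V(y, c) = -415/137 (V(y, c) = -3 + 1/(-37 + 11/4) = -3 + 1/(-137/4) = -3 - 4/137 = -415/137)
V(-32, R(3, 5)) + 134*((-214 + 305)*(270 + 322)) = -415/137 + 134*((-214 + 305)*(270 + 322)) = -415/137 + 134*(91*592) = -415/137 + 134*53872 = -415/137 + 7218848 = 988981761/137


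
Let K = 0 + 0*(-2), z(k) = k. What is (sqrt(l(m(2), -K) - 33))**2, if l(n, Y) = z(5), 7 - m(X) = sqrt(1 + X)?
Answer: -28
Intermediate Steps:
K = 0 (K = 0 + 0 = 0)
m(X) = 7 - sqrt(1 + X)
l(n, Y) = 5
(sqrt(l(m(2), -K) - 33))**2 = (sqrt(5 - 33))**2 = (sqrt(-28))**2 = (2*I*sqrt(7))**2 = -28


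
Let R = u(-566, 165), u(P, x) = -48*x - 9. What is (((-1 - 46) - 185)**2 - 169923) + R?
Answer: -124028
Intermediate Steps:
u(P, x) = -9 - 48*x (u(P, x) = -48*x - 9 = -9 - 48*x)
R = -7929 (R = -9 - 48*165 = -9 - 7920 = -7929)
(((-1 - 46) - 185)**2 - 169923) + R = (((-1 - 46) - 185)**2 - 169923) - 7929 = ((-47 - 185)**2 - 169923) - 7929 = ((-232)**2 - 169923) - 7929 = (53824 - 169923) - 7929 = -116099 - 7929 = -124028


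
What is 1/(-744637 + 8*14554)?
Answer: -1/628205 ≈ -1.5918e-6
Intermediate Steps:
1/(-744637 + 8*14554) = 1/(-744637 + 116432) = 1/(-628205) = -1/628205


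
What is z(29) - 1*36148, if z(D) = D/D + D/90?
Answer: -3253201/90 ≈ -36147.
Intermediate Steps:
z(D) = 1 + D/90 (z(D) = 1 + D*(1/90) = 1 + D/90)
z(29) - 1*36148 = (1 + (1/90)*29) - 1*36148 = (1 + 29/90) - 36148 = 119/90 - 36148 = -3253201/90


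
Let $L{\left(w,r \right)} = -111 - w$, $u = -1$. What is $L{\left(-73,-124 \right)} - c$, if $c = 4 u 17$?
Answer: $30$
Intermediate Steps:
$c = -68$ ($c = 4 \left(-1\right) 17 = \left(-4\right) 17 = -68$)
$L{\left(-73,-124 \right)} - c = \left(-111 - -73\right) - -68 = \left(-111 + 73\right) + 68 = -38 + 68 = 30$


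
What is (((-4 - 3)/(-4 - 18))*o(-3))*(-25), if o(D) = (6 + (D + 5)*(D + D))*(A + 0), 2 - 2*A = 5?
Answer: -1575/22 ≈ -71.591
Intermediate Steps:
A = -3/2 (A = 1 - ½*5 = 1 - 5/2 = -3/2 ≈ -1.5000)
o(D) = -9 - 3*D*(5 + D) (o(D) = (6 + (D + 5)*(D + D))*(-3/2 + 0) = (6 + (5 + D)*(2*D))*(-3/2) = (6 + 2*D*(5 + D))*(-3/2) = -9 - 3*D*(5 + D))
(((-4 - 3)/(-4 - 18))*o(-3))*(-25) = (((-4 - 3)/(-4 - 18))*(-9 - 15*(-3) - 3*(-3)²))*(-25) = ((-7/(-22))*(-9 + 45 - 3*9))*(-25) = ((-7*(-1/22))*(-9 + 45 - 27))*(-25) = ((7/22)*9)*(-25) = (63/22)*(-25) = -1575/22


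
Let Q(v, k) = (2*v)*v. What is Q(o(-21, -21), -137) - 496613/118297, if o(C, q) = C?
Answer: 103841341/118297 ≈ 877.80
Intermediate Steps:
Q(v, k) = 2*v²
Q(o(-21, -21), -137) - 496613/118297 = 2*(-21)² - 496613/118297 = 2*441 - 496613/118297 = 882 - 1*496613/118297 = 882 - 496613/118297 = 103841341/118297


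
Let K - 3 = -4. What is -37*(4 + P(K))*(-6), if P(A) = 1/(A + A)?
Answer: 777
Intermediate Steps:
K = -1 (K = 3 - 4 = -1)
P(A) = 1/(2*A)
-37*(4 + P(K))*(-6) = -37*(4 + (1/2)/(-1))*(-6) = -37*(4 + (1/2)*(-1))*(-6) = -37*(4 - 1/2)*(-6) = -259*(-6)/2 = -37*(-21) = 777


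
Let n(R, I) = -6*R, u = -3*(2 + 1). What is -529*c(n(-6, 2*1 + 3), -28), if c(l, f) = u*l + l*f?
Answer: 704628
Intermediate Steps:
u = -9 (u = -3*3 = -9)
c(l, f) = -9*l + f*l (c(l, f) = -9*l + l*f = -9*l + f*l)
-529*c(n(-6, 2*1 + 3), -28) = -529*(-6*(-6))*(-9 - 28) = -19044*(-37) = -529*(-1332) = 704628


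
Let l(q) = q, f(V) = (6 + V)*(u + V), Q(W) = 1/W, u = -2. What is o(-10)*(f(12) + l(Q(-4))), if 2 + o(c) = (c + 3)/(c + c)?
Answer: -23727/80 ≈ -296.59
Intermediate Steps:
o(c) = -2 + (3 + c)/(2*c) (o(c) = -2 + (c + 3)/(c + c) = -2 + (3 + c)/((2*c)) = -2 + (3 + c)*(1/(2*c)) = -2 + (3 + c)/(2*c))
f(V) = (-2 + V)*(6 + V) (f(V) = (6 + V)*(-2 + V) = (-2 + V)*(6 + V))
o(-10)*(f(12) + l(Q(-4))) = ((3/2)*(1 - 1*(-10))/(-10))*((-12 + 12² + 4*12) + 1/(-4)) = ((3/2)*(-⅒)*(1 + 10))*((-12 + 144 + 48) - ¼) = ((3/2)*(-⅒)*11)*(180 - ¼) = -33/20*719/4 = -23727/80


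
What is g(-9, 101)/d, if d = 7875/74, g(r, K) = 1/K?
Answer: 74/795375 ≈ 9.3038e-5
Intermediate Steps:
d = 7875/74 (d = 7875*(1/74) = 7875/74 ≈ 106.42)
g(-9, 101)/d = 1/(101*(7875/74)) = (1/101)*(74/7875) = 74/795375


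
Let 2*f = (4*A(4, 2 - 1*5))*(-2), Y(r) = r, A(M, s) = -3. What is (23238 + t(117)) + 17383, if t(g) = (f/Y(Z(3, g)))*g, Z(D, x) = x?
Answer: 40633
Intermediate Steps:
f = 12 (f = ((4*(-3))*(-2))/2 = (-12*(-2))/2 = (½)*24 = 12)
t(g) = 12 (t(g) = (12/g)*g = 12)
(23238 + t(117)) + 17383 = (23238 + 12) + 17383 = 23250 + 17383 = 40633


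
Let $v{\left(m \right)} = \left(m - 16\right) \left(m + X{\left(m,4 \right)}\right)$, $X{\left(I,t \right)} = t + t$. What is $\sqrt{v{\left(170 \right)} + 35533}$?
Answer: $\sqrt{62945} \approx 250.89$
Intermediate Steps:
$X{\left(I,t \right)} = 2 t$
$v{\left(m \right)} = \left(-16 + m\right) \left(8 + m\right)$ ($v{\left(m \right)} = \left(m - 16\right) \left(m + 2 \cdot 4\right) = \left(-16 + m\right) \left(m + 8\right) = \left(-16 + m\right) \left(8 + m\right)$)
$\sqrt{v{\left(170 \right)} + 35533} = \sqrt{\left(-128 + 170^{2} - 1360\right) + 35533} = \sqrt{\left(-128 + 28900 - 1360\right) + 35533} = \sqrt{27412 + 35533} = \sqrt{62945}$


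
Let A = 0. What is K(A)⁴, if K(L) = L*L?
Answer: 0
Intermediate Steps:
K(L) = L²
K(A)⁴ = (0²)⁴ = 0⁴ = 0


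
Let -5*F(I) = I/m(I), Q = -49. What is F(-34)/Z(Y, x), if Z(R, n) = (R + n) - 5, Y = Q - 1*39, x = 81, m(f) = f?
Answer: 1/60 ≈ 0.016667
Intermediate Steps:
F(I) = -⅕ (F(I) = -I/(5*I) = -⅕*1 = -⅕)
Y = -88 (Y = -49 - 1*39 = -49 - 39 = -88)
Z(R, n) = -5 + R + n
F(-34)/Z(Y, x) = -1/(5*(-5 - 88 + 81)) = -⅕/(-12) = -⅕*(-1/12) = 1/60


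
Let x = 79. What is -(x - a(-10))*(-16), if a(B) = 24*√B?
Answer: 1264 - 384*I*√10 ≈ 1264.0 - 1214.3*I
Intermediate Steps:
-(x - a(-10))*(-16) = -(79 - 24*√(-10))*(-16) = -(79 - 24*I*√10)*(-16) = (-79 + 24*I*√10)*(-16) = 1264 - 384*I*√10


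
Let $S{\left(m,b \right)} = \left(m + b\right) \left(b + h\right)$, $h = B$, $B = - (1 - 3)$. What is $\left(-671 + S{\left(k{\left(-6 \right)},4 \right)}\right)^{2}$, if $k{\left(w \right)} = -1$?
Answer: $426409$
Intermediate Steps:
$B = 2$ ($B = \left(-1\right) \left(-2\right) = 2$)
$h = 2$
$S{\left(m,b \right)} = \left(2 + b\right) \left(b + m\right)$ ($S{\left(m,b \right)} = \left(m + b\right) \left(b + 2\right) = \left(b + m\right) \left(2 + b\right) = \left(2 + b\right) \left(b + m\right)$)
$\left(-671 + S{\left(k{\left(-6 \right)},4 \right)}\right)^{2} = \left(-671 + \left(4^{2} + 2 \cdot 4 + 2 \left(-1\right) + 4 \left(-1\right)\right)\right)^{2} = \left(-671 + \left(16 + 8 - 2 - 4\right)\right)^{2} = \left(-671 + 18\right)^{2} = \left(-653\right)^{2} = 426409$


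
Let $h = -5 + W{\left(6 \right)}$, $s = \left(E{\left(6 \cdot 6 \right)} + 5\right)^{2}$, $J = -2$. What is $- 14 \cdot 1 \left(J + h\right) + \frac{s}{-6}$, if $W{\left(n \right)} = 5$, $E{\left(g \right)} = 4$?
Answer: $\frac{29}{2} \approx 14.5$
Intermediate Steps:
$s = 81$ ($s = \left(4 + 5\right)^{2} = 9^{2} = 81$)
$h = 0$ ($h = -5 + 5 = 0$)
$- 14 \cdot 1 \left(J + h\right) + \frac{s}{-6} = - 14 \cdot 1 \left(-2 + 0\right) + \frac{81}{-6} = - 14 \cdot 1 \left(-2\right) + 81 \left(- \frac{1}{6}\right) = \left(-14\right) \left(-2\right) - \frac{27}{2} = 28 - \frac{27}{2} = \frac{29}{2}$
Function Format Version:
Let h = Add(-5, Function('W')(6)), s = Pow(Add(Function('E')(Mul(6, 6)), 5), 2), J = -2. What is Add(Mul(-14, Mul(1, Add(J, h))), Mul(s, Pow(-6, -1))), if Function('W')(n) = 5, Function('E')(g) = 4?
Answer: Rational(29, 2) ≈ 14.500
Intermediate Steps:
s = 81 (s = Pow(Add(4, 5), 2) = Pow(9, 2) = 81)
h = 0 (h = Add(-5, 5) = 0)
Add(Mul(-14, Mul(1, Add(J, h))), Mul(s, Pow(-6, -1))) = Add(Mul(-14, Mul(1, Add(-2, 0))), Mul(81, Pow(-6, -1))) = Add(Mul(-14, Mul(1, -2)), Mul(81, Rational(-1, 6))) = Add(Mul(-14, -2), Rational(-27, 2)) = Add(28, Rational(-27, 2)) = Rational(29, 2)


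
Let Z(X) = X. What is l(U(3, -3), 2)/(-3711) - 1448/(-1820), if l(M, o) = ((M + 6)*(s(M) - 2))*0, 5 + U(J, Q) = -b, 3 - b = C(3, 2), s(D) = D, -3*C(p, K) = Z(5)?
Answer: 362/455 ≈ 0.79560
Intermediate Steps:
C(p, K) = -5/3 (C(p, K) = -1/3*5 = -5/3)
b = 14/3 (b = 3 - 1*(-5/3) = 3 + 5/3 = 14/3 ≈ 4.6667)
U(J, Q) = -29/3 (U(J, Q) = -5 - 1*14/3 = -5 - 14/3 = -29/3)
l(M, o) = 0 (l(M, o) = ((M + 6)*(M - 2))*0 = ((6 + M)*(-2 + M))*0 = ((-2 + M)*(6 + M))*0 = 0)
l(U(3, -3), 2)/(-3711) - 1448/(-1820) = 0/(-3711) - 1448/(-1820) = 0*(-1/3711) - 1448*(-1/1820) = 0 + 362/455 = 362/455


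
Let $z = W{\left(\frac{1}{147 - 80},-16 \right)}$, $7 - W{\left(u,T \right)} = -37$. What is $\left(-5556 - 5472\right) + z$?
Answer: $-10984$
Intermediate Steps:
$W{\left(u,T \right)} = 44$ ($W{\left(u,T \right)} = 7 - -37 = 7 + 37 = 44$)
$z = 44$
$\left(-5556 - 5472\right) + z = \left(-5556 - 5472\right) + 44 = -11028 + 44 = -10984$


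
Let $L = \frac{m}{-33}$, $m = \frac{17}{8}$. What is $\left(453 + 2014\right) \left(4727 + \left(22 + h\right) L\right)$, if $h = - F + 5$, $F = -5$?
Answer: $\frac{384662041}{33} \approx 1.1656 \cdot 10^{7}$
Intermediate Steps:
$m = \frac{17}{8}$ ($m = 17 \cdot \frac{1}{8} = \frac{17}{8} \approx 2.125$)
$h = 10$ ($h = \left(-1\right) \left(-5\right) + 5 = 5 + 5 = 10$)
$L = - \frac{17}{264}$ ($L = \frac{17}{8 \left(-33\right)} = \frac{17}{8} \left(- \frac{1}{33}\right) = - \frac{17}{264} \approx -0.064394$)
$\left(453 + 2014\right) \left(4727 + \left(22 + h\right) L\right) = \left(453 + 2014\right) \left(4727 + \left(22 + 10\right) \left(- \frac{17}{264}\right)\right) = 2467 \left(4727 + 32 \left(- \frac{17}{264}\right)\right) = 2467 \left(4727 - \frac{68}{33}\right) = 2467 \cdot \frac{155923}{33} = \frac{384662041}{33}$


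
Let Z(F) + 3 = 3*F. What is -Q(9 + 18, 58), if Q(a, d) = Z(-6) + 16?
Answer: 5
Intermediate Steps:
Z(F) = -3 + 3*F
Q(a, d) = -5 (Q(a, d) = (-3 + 3*(-6)) + 16 = (-3 - 18) + 16 = -21 + 16 = -5)
-Q(9 + 18, 58) = -1*(-5) = 5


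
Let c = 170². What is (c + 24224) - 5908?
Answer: 47216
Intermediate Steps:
c = 28900
(c + 24224) - 5908 = (28900 + 24224) - 5908 = 53124 - 5908 = 47216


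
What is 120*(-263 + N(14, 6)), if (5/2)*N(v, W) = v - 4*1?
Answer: -31080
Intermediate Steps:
N(v, W) = -8/5 + 2*v/5 (N(v, W) = 2*(v - 4*1)/5 = 2*(v - 4)/5 = 2*(-4 + v)/5 = -8/5 + 2*v/5)
120*(-263 + N(14, 6)) = 120*(-263 + (-8/5 + (⅖)*14)) = 120*(-263 + (-8/5 + 28/5)) = 120*(-263 + 4) = 120*(-259) = -31080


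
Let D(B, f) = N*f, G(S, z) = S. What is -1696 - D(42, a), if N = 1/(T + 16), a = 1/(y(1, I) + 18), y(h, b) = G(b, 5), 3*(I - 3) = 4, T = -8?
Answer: -909059/536 ≈ -1696.0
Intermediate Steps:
I = 13/3 (I = 3 + (⅓)*4 = 3 + 4/3 = 13/3 ≈ 4.3333)
y(h, b) = b
a = 3/67 (a = 1/(13/3 + 18) = 1/(67/3) = 3/67 ≈ 0.044776)
N = ⅛ (N = 1/(-8 + 16) = 1/8 = ⅛ ≈ 0.12500)
D(B, f) = f/8
-1696 - D(42, a) = -1696 - 3/(8*67) = -1696 - 1*3/536 = -1696 - 3/536 = -909059/536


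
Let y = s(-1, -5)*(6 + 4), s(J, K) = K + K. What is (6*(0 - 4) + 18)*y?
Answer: 600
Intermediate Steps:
s(J, K) = 2*K
y = -100 (y = (2*(-5))*(6 + 4) = -10*10 = -100)
(6*(0 - 4) + 18)*y = (6*(0 - 4) + 18)*(-100) = (6*(-4) + 18)*(-100) = (-24 + 18)*(-100) = -6*(-100) = 600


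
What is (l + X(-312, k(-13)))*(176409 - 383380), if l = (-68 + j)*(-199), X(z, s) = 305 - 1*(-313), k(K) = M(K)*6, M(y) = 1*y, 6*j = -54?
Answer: -3299324711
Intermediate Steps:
j = -9 (j = (⅙)*(-54) = -9)
M(y) = y
k(K) = 6*K (k(K) = K*6 = 6*K)
X(z, s) = 618 (X(z, s) = 305 + 313 = 618)
l = 15323 (l = (-68 - 9)*(-199) = -77*(-199) = 15323)
(l + X(-312, k(-13)))*(176409 - 383380) = (15323 + 618)*(176409 - 383380) = 15941*(-206971) = -3299324711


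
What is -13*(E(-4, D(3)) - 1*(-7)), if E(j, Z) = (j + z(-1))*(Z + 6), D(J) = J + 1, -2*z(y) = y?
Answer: 364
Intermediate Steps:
z(y) = -y/2
D(J) = 1 + J
E(j, Z) = (1/2 + j)*(6 + Z) (E(j, Z) = (j - 1/2*(-1))*(Z + 6) = (j + 1/2)*(6 + Z) = (1/2 + j)*(6 + Z))
-13*(E(-4, D(3)) - 1*(-7)) = -13*((3 + (1 + 3)/2 + 6*(-4) + (1 + 3)*(-4)) - 1*(-7)) = -13*((3 + (1/2)*4 - 24 + 4*(-4)) + 7) = -13*((3 + 2 - 24 - 16) + 7) = -13*(-35 + 7) = -13*(-28) = 364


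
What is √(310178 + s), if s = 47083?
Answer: √357261 ≈ 597.71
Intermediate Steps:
√(310178 + s) = √(310178 + 47083) = √357261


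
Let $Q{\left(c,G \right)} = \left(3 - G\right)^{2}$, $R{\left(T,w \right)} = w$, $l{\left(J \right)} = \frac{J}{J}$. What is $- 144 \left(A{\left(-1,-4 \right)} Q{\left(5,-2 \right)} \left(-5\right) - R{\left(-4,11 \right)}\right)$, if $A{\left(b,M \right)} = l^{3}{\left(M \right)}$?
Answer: $19584$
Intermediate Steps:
$l{\left(J \right)} = 1$
$A{\left(b,M \right)} = 1$ ($A{\left(b,M \right)} = 1^{3} = 1$)
$- 144 \left(A{\left(-1,-4 \right)} Q{\left(5,-2 \right)} \left(-5\right) - R{\left(-4,11 \right)}\right) = - 144 \left(1 \left(-3 - 2\right)^{2} \left(-5\right) - 11\right) = - 144 \left(1 \left(-5\right)^{2} \left(-5\right) - 11\right) = - 144 \left(1 \cdot 25 \left(-5\right) - 11\right) = - 144 \left(25 \left(-5\right) - 11\right) = - 144 \left(-125 - 11\right) = \left(-144\right) \left(-136\right) = 19584$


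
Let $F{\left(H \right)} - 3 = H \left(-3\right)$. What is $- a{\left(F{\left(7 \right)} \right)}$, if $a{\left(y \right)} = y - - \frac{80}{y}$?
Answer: $\frac{202}{9} \approx 22.444$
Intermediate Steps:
$F{\left(H \right)} = 3 - 3 H$ ($F{\left(H \right)} = 3 + H \left(-3\right) = 3 - 3 H$)
$a{\left(y \right)} = y + \frac{80}{y}$
$- a{\left(F{\left(7 \right)} \right)} = - (\left(3 - 21\right) + \frac{80}{3 - 21}) = - (-18 + \frac{80}{-18}) = - (-18 + 80 \left(- \frac{1}{18}\right)) = - (-18 - \frac{40}{9}) = \left(-1\right) \left(- \frac{202}{9}\right) = \frac{202}{9}$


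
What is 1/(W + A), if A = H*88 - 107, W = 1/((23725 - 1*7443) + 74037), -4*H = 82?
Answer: -90319/172599608 ≈ -0.00052329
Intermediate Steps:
H = -41/2 (H = -1/4*82 = -41/2 ≈ -20.500)
W = 1/90319 (W = 1/((23725 - 7443) + 74037) = 1/(16282 + 74037) = 1/90319 ≈ 1.1072e-5)
A = -1911 (A = -41/2*88 - 107 = -1804 - 107 = -1911)
1/(W + A) = 1/(1/90319 - 1911) = 1/(-172599608/90319) = -90319/172599608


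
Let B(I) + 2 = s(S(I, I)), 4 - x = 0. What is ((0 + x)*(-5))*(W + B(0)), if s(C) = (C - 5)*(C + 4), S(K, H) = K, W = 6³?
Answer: -3880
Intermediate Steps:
W = 216
x = 4 (x = 4 - 1*0 = 4 + 0 = 4)
s(C) = (-5 + C)*(4 + C)
B(I) = -22 + I² - I (B(I) = -2 + (-20 + I² - I) = -22 + I² - I)
((0 + x)*(-5))*(W + B(0)) = ((0 + 4)*(-5))*(216 + (-22 + 0² - 1*0)) = (4*(-5))*(216 + (-22 + 0 + 0)) = -20*(216 - 22) = -20*194 = -3880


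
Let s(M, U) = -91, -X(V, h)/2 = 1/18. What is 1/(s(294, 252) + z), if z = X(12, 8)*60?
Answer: -3/293 ≈ -0.010239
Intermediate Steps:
X(V, h) = -⅑ (X(V, h) = -2/18 = -2*1/18 = -⅑)
z = -20/3 (z = -⅑*60 = -20/3 ≈ -6.6667)
1/(s(294, 252) + z) = 1/(-91 - 20/3) = 1/(-293/3) = -3/293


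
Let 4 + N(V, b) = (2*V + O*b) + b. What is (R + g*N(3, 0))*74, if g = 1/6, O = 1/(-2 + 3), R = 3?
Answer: 740/3 ≈ 246.67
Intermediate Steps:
O = 1 (O = 1/1 = 1)
g = 1/6 ≈ 0.16667
N(V, b) = -4 + 2*V + 2*b (N(V, b) = -4 + ((2*V + 1*b) + b) = -4 + ((2*V + b) + b) = -4 + ((b + 2*V) + b) = -4 + (2*V + 2*b) = -4 + 2*V + 2*b)
(R + g*N(3, 0))*74 = (3 + (-4 + 2*3 + 2*0)/6)*74 = (3 + (-4 + 6 + 0)/6)*74 = (3 + (1/6)*2)*74 = (3 + 1/3)*74 = (10/3)*74 = 740/3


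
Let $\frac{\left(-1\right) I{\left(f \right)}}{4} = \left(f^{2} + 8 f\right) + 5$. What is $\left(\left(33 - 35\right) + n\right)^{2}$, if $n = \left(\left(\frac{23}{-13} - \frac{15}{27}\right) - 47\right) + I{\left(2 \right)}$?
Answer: $\frac{313467025}{13689} \approx 22899.0$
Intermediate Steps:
$I{\left(f \right)} = -20 - 32 f - 4 f^{2}$ ($I{\left(f \right)} = - 4 \left(\left(f^{2} + 8 f\right) + 5\right) = - 4 \left(5 + f^{2} + 8 f\right) = -20 - 32 f - 4 f^{2}$)
$n = - \frac{17471}{117}$ ($n = \left(\left(\frac{23}{-13} - \frac{15}{27}\right) - 47\right) - \left(84 + 16\right) = \left(\left(23 \left(- \frac{1}{13}\right) - \frac{5}{9}\right) - 47\right) - 100 = \left(\left(- \frac{23}{13} - \frac{5}{9}\right) - 47\right) - 100 = \left(- \frac{272}{117} - 47\right) - 100 = - \frac{5771}{117} - 100 = - \frac{17471}{117} \approx -149.32$)
$\left(\left(33 - 35\right) + n\right)^{2} = \left(\left(33 - 35\right) - \frac{17471}{117}\right)^{2} = \left(-2 - \frac{17471}{117}\right)^{2} = \left(- \frac{17705}{117}\right)^{2} = \frac{313467025}{13689}$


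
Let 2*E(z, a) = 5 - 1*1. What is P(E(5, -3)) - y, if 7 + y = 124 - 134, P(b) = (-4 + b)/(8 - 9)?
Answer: 19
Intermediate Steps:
E(z, a) = 2 (E(z, a) = (5 - 1*1)/2 = (5 - 1)/2 = (½)*4 = 2)
P(b) = 4 - b (P(b) = (-4 + b)/(-1) = (-4 + b)*(-1) = 4 - b)
y = -17 (y = -7 + (124 - 134) = -7 - 10 = -17)
P(E(5, -3)) - y = (4 - 1*2) - 1*(-17) = (4 - 2) + 17 = 2 + 17 = 19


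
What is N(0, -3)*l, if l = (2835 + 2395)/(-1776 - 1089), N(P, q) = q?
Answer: 1046/191 ≈ 5.4764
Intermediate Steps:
l = -1046/573 (l = 5230/(-2865) = 5230*(-1/2865) = -1046/573 ≈ -1.8255)
N(0, -3)*l = -3*(-1046/573) = 1046/191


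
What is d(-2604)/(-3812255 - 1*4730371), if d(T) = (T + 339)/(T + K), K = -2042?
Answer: -755/13229680132 ≈ -5.7069e-8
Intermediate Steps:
d(T) = (339 + T)/(-2042 + T) (d(T) = (T + 339)/(T - 2042) = (339 + T)/(-2042 + T))
d(-2604)/(-3812255 - 1*4730371) = ((339 - 2604)/(-2042 - 2604))/(-3812255 - 1*4730371) = (-2265/(-4646))/(-3812255 - 4730371) = -1/4646*(-2265)/(-8542626) = (2265/4646)*(-1/8542626) = -755/13229680132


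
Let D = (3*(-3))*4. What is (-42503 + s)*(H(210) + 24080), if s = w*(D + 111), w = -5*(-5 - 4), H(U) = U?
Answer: -950419120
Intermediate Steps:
w = 45 (w = -5*(-9) = 45)
D = -36 (D = -9*4 = -36)
s = 3375 (s = 45*(-36 + 111) = 45*75 = 3375)
(-42503 + s)*(H(210) + 24080) = (-42503 + 3375)*(210 + 24080) = -39128*24290 = -950419120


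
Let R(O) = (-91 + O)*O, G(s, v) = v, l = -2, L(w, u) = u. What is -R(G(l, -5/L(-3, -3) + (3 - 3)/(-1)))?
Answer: 1340/9 ≈ 148.89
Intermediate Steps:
R(O) = O*(-91 + O)
-R(G(l, -5/L(-3, -3) + (3 - 3)/(-1))) = -(-5/(-3) + (3 - 3)/(-1))*(-91 + (-5/(-3) + (3 - 3)/(-1))) = -(-5*(-1/3) + 0*(-1))*(-91 + (-5*(-1/3) + 0*(-1))) = -(5/3 + 0)*(-91 + (5/3 + 0)) = -5*(-91 + 5/3)/3 = -5*(-268)/(3*3) = -1*(-1340/9) = 1340/9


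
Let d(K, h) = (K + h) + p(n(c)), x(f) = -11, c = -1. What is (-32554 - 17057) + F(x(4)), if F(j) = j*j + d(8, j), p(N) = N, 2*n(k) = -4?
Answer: -49495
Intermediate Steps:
n(k) = -2 (n(k) = (1/2)*(-4) = -2)
d(K, h) = -2 + K + h (d(K, h) = (K + h) - 2 = -2 + K + h)
F(j) = 6 + j + j**2 (F(j) = j*j + (-2 + 8 + j) = j**2 + (6 + j) = 6 + j + j**2)
(-32554 - 17057) + F(x(4)) = (-32554 - 17057) + (6 - 11 + (-11)**2) = -49611 + (6 - 11 + 121) = -49611 + 116 = -49495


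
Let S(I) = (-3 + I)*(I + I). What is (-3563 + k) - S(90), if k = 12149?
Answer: -7074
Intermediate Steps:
S(I) = 2*I*(-3 + I) (S(I) = (-3 + I)*(2*I) = 2*I*(-3 + I))
(-3563 + k) - S(90) = (-3563 + 12149) - 2*90*(-3 + 90) = 8586 - 2*90*87 = 8586 - 1*15660 = 8586 - 15660 = -7074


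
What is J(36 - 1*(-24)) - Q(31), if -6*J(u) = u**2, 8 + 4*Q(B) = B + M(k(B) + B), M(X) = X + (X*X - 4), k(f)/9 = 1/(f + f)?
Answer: -13147119/15376 ≈ -855.04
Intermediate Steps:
k(f) = 9/(2*f) (k(f) = 9/(f + f) = 9/((2*f)) = 9*(1/(2*f)) = 9/(2*f))
M(X) = -4 + X + X**2 (M(X) = X + (X**2 - 4) = X + (-4 + X**2) = -4 + X + X**2)
Q(B) = -3 + B/2 + (B + 9/(2*B))**2/4 + 9/(8*B) (Q(B) = -2 + (B + (-4 + (9/(2*B) + B) + (9/(2*B) + B)**2))/4 = -2 + (B + (-4 + (B + 9/(2*B)) + (B + 9/(2*B))**2))/4 = -2 + (B + (-4 + B + (B + 9/(2*B))**2 + 9/(2*B)))/4 = -2 + (-4 + (B + 9/(2*B))**2 + 2*B + 9/(2*B))/4 = -2 + (-1 + B/2 + (B + 9/(2*B))**2/4 + 9/(8*B)) = -3 + B/2 + (B + 9/(2*B))**2/4 + 9/(8*B))
J(u) = -u**2/6
J(36 - 1*(-24)) - Q(31) = -(36 - 1*(-24))**2/6 - (-3/4 + (1/2)*31 + (1/4)*31**2 + (9/8)/31 + (81/16)/31**2) = -(36 + 24)**2/6 - (-3/4 + 31/2 + (1/4)*961 + (9/8)*(1/31) + (81/16)*(1/961)) = -1/6*60**2 - (-3/4 + 31/2 + 961/4 + 9/248 + 81/15376) = -1/6*3600 - 1*3921519/15376 = -600 - 3921519/15376 = -13147119/15376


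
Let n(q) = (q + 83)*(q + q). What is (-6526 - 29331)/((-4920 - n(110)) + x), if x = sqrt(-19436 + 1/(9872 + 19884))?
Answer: 10110521412592/13359752684803 + 215142*I*sqrt(478028168665)/66798763424015 ≈ 0.75679 + 0.0022268*I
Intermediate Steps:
n(q) = 2*q*(83 + q) (n(q) = (83 + q)*(2*q) = 2*q*(83 + q))
x = 3*I*sqrt(478028168665)/14878 (x = sqrt(-19436 + 1/29756) = sqrt(-578337615/29756) = 3*I*sqrt(478028168665)/14878 ≈ 139.41*I)
(-6526 - 29331)/((-4920 - n(110)) + x) = (-6526 - 29331)/((-4920 - 2*110*(83 + 110)) + 3*I*sqrt(478028168665)/14878) = -35857/((-4920 - 2*110*193) + 3*I*sqrt(478028168665)/14878) = -35857/((-4920 - 1*42460) + 3*I*sqrt(478028168665)/14878) = -35857/((-4920 - 42460) + 3*I*sqrt(478028168665)/14878) = -35857/(-47380 + 3*I*sqrt(478028168665)/14878)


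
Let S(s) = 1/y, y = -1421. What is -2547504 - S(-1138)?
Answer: -3620003183/1421 ≈ -2.5475e+6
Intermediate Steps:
S(s) = -1/1421 (S(s) = 1/(-1421) = -1/1421)
-2547504 - S(-1138) = -2547504 - 1*(-1/1421) = -2547504 + 1/1421 = -3620003183/1421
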